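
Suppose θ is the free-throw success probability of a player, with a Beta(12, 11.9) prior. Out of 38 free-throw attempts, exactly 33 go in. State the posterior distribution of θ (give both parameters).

Posterior: Beta(45, 16.9)

The binomial likelihood is conjugate to the Beta prior: with 33 successes and 5 failures, the posterior is Beta(12+33, 11.9+5) = Beta(45, 16.9).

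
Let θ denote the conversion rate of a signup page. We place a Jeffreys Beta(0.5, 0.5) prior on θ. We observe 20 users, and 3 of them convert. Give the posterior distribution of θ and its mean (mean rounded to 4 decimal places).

The binomial likelihood is conjugate to the Beta prior: with 3 successes and 17 failures, the posterior is Beta(0.5+3, 0.5+17) = Beta(3.5, 17.5).
E[θ | data] = 3.5/(3.5+17.5) = 0.1667.

Posterior: Beta(3.5, 17.5); mean ≈ 0.1667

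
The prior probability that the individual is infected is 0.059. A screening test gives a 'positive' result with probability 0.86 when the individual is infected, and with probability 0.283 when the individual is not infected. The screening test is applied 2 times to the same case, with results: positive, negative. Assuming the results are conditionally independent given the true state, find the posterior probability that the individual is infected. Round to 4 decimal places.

With H the event that the individual is infected, the joint likelihood of the observed sequence is P(data|H) = 0.86·0.14 = 0.12040 and P(data|¬H) = 0.283·0.717 = 0.20291.
Bayes: P(H|data) = 0.059·0.12040 / (0.059·0.12040 + 0.941·0.20291) = 0.0071036/0.19804 = 0.0359.

Posterior P(H) ≈ 0.0359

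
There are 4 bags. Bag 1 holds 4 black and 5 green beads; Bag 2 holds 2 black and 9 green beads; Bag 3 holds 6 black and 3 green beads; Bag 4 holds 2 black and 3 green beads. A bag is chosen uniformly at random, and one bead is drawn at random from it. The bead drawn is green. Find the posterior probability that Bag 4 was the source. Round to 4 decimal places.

Posterior probability ≈ 0.2601

Tabulate prior·likelihood by source: [1] prior 0.25, lik 0.5556, product 0.1389; [2] prior 0.25, lik 0.8182, product 0.2045; [3] prior 0.25, lik 0.3333, product 0.08333; [4] prior 0.25, lik 0.6, product 0.1500.
Normalizing constant = 0.57677; the posterior for Bag 4 is its product over the sum, 0.1500/0.57677 = 0.2601.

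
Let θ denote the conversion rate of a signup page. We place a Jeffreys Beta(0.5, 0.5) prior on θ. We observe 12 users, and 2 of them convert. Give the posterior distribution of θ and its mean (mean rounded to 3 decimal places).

Posterior: Beta(2.5, 10.5); mean ≈ 0.192

The binomial likelihood is conjugate to the Beta prior: with 2 successes and 10 failures, the posterior is Beta(0.5+2, 0.5+10) = Beta(2.5, 10.5).
Posterior mean = α/(α+β) = 2.5/13 = 0.192.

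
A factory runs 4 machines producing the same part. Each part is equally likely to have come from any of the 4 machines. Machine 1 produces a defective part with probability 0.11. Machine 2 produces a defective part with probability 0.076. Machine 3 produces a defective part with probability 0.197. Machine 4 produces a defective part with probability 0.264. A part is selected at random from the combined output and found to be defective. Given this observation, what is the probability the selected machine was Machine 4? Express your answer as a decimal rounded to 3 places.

Posterior probability ≈ 0.408

Tabulate prior·likelihood by source: [1] prior 0.25, lik 0.11, product 0.02750; [2] prior 0.25, lik 0.076, product 0.01900; [3] prior 0.25, lik 0.197, product 0.04925; [4] prior 0.25, lik 0.264, product 0.06600.
Normalizing constant = 0.16175; the posterior for Machine 4 is its product over the sum, 0.06600/0.16175 = 0.408.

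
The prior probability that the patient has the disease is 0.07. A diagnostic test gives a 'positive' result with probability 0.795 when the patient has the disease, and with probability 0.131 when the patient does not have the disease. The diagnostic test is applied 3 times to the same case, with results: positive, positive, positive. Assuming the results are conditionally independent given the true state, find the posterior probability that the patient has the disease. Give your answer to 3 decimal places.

With H the event that the patient has the disease, the joint likelihood of the observed sequence is P(data|H) = 0.795·0.795·0.795 = 0.50246 and P(data|¬H) = 0.131·0.131·0.131 = 0.0022481.
Bayes: P(H|data) = 0.07·0.50246 / (0.07·0.50246 + 0.93·0.0022481) = 0.035172/0.037263 = 0.9439.

Posterior P(H) ≈ 0.944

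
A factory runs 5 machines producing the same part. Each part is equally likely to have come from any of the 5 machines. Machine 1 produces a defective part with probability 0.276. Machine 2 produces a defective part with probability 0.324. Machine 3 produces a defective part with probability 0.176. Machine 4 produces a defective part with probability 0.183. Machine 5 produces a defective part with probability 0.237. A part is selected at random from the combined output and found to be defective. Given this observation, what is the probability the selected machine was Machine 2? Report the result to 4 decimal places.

Posterior probability ≈ 0.2709

Tabulate prior·likelihood by source: [1] prior 0.2, lik 0.276, product 0.05520; [2] prior 0.2, lik 0.324, product 0.06480; [3] prior 0.2, lik 0.176, product 0.03520; [4] prior 0.2, lik 0.183, product 0.03660; [5] prior 0.2, lik 0.237, product 0.04740.
Normalizing constant = 0.23920; the posterior for Machine 2 is its product over the sum, 0.06480/0.23920 = 0.2709.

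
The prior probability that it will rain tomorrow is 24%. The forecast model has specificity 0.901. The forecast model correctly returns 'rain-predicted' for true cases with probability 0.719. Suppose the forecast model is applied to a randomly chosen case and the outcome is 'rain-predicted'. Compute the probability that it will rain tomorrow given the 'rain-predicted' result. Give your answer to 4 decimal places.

Let H be the event that it will rain tomorrow. P(H) = 0.24, so P(¬H) = 0.76. With E the 'rain-predicted' result, P(E|H) = 0.719 and P(E|¬H) = 0.099.
P(E) = 0.719·0.24 + 0.099·0.76 = 0.17256 + 0.075240 = 0.24780.
By Bayes' theorem, P(H|E) = 0.17256 / 0.24780 = 0.6964.

P(H | E) ≈ 0.6964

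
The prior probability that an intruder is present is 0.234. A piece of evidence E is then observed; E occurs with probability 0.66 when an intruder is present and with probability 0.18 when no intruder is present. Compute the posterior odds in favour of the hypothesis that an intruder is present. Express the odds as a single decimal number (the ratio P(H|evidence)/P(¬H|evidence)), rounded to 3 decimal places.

Prior odds = 0.234/(1−0.234) = 0.30548. In log-odds, ln(0.30548) = -1.1859.
Add log likelihood ratio: ln(3.6667) = 1.2993.
Posterior log-odds = 0.11342, so posterior odds = exp(0.11342) = 1.1201.

Posterior odds ≈ 1.120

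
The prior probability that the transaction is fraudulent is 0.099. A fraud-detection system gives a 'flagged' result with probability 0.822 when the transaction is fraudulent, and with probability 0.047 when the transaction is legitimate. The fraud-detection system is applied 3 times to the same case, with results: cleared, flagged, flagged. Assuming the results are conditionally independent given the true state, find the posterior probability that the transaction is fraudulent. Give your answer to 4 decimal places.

With H the event that the transaction is fraudulent, the joint likelihood of the observed sequence is P(data|H) = 0.178·0.822·0.822 = 0.12027 and P(data|¬H) = 0.953·0.047·0.047 = 0.0021052.
Bayes: P(H|data) = 0.099·0.12027 / (0.099·0.12027 + 0.901·0.0021052) = 0.011907/0.013804 = 0.8626.

Posterior P(H) ≈ 0.8626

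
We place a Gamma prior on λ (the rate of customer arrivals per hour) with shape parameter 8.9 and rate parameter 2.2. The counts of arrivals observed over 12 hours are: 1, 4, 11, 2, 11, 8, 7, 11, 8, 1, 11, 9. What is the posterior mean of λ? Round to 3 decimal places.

Posterior mean ≈ 6.542

Total count ∑xᵢ = 84 over n = 12 hours.
Gamma is conjugate to the Poisson likelihood: posterior is Gamma(shape = 8.9+84 = 92.9, rate = 2.2+12 = 14.2).
E[λ | data] = 92.9/14.2 = 6.542.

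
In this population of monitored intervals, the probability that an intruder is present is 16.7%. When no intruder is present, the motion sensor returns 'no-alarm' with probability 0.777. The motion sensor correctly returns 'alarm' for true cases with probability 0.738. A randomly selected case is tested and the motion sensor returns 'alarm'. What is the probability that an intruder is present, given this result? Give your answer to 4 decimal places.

P(H | E) ≈ 0.3988

Write H for 'an intruder is present'. Prior odds H:¬H = 0.167/0.833 = 0.20048. For the 'alarm' outcome, the likelihood ratio is 0.738/0.223 = 3.3094.
Posterior odds = 0.20048 × 3.3094 = 0.66347, so P(H|E) = 0.66347/(1+0.66347) = 0.3988.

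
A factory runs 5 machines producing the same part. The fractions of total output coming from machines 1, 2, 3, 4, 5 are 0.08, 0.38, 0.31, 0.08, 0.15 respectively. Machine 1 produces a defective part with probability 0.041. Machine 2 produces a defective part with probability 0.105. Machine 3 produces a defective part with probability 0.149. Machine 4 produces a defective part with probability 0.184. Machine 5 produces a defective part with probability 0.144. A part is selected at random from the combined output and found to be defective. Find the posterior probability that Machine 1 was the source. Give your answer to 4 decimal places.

P(defective|M1) = 0.041; P(defective|M2) = 0.105; P(defective|M3) = 0.149; P(defective|M4) = 0.184; P(defective|M5) = 0.144.
Prior × likelihood for each source: 0.08·0.041=0.003280, 0.38·0.105=0.03990, 0.31·0.149=0.04619, 0.08·0.184=0.01472, 0.15·0.144=0.02160. Summing gives P(defective) = 0.12569.
P(Machine 1 | defective) = 0.003280 / 0.12569 = 0.0261.

Posterior probability ≈ 0.0261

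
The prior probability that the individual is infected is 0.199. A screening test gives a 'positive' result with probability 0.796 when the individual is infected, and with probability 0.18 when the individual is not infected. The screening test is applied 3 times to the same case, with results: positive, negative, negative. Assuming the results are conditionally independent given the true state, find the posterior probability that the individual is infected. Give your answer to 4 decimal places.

Posterior P(H) ≈ 0.0637

With H the event that the individual is infected, the joint likelihood of the observed sequence is P(data|H) = 0.796·0.204·0.204 = 0.033126 and P(data|¬H) = 0.18·0.82·0.82 = 0.12103.
Bayes: P(H|data) = 0.199·0.033126 / (0.199·0.033126 + 0.801·0.12103) = 0.0065921/0.10354 = 0.0637.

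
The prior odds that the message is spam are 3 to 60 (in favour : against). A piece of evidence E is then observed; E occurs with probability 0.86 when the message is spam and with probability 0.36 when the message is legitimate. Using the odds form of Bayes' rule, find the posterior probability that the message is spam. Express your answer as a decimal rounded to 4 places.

Posterior probability ≈ 0.1067

Prior odds = 3/60 = 0.050000.
Likelihood ratio for E = 0.86/0.36 = 2.3889.
Posterior odds = prior odds × LR = 0.11944.
Posterior probability = odds/(1+odds) = 0.11944/1.1194 = 0.1067.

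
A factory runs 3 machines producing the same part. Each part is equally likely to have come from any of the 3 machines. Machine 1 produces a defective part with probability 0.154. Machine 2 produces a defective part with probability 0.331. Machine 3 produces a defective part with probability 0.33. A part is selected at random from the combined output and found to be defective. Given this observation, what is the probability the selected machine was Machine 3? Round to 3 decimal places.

Tabulate prior·likelihood by source: [1] prior 0.333333, lik 0.154, product 0.05133; [2] prior 0.333333, lik 0.331, product 0.1103; [3] prior 0.333333, lik 0.33, product 0.1100.
Normalizing constant = 0.27167; the posterior for Machine 3 is its product over the sum, 0.1100/0.27167 = 0.405.

Posterior probability ≈ 0.405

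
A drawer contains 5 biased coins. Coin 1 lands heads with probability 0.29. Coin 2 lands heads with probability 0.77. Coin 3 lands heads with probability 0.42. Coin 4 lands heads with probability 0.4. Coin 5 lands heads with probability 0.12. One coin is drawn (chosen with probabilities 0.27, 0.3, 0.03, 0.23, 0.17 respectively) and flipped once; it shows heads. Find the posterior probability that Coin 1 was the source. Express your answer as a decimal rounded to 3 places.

Tabulate prior·likelihood by source: [1] prior 0.27, lik 0.29, product 0.07830; [2] prior 0.3, lik 0.77, product 0.2310; [3] prior 0.03, lik 0.42, product 0.01260; [4] prior 0.23, lik 0.4, product 0.09200; [5] prior 0.17, lik 0.12, product 0.02040.
Normalizing constant = 0.43430; the posterior for Coin 1 is its product over the sum, 0.07830/0.43430 = 0.180.

Posterior probability ≈ 0.180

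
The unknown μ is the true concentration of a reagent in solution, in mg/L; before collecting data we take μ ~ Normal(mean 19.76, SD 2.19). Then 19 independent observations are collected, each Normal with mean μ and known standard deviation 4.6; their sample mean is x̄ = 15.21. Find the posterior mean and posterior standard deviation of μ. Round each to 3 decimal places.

Prior precision 1/τ₀² = 1/2.19² = 0.208503; data precision n/σ² = 19/4.6² = 0.897921.
Posterior precision = 0.208503 + 0.897921 = 1.10642, giving posterior SD = 1/√1.10642 = 0.951.
Posterior mean = (0.208503·19.76 + 0.897921·15.21) / 1.10642 = 16.067.

Posterior mean ≈ 16.067; posterior SD ≈ 0.951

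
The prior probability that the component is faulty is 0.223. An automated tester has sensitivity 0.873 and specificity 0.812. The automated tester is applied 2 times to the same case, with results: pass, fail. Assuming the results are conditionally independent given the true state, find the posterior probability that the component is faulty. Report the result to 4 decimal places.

Posterior P(H) ≈ 0.1725

With H the event that the component is faulty, the joint likelihood of the observed sequence is P(data|H) = 0.127·0.873 = 0.11087 and P(data|¬H) = 0.812·0.188 = 0.15266.
Bayes: P(H|data) = 0.223·0.11087 / (0.223·0.11087 + 0.777·0.15266) = 0.024724/0.14334 = 0.1725.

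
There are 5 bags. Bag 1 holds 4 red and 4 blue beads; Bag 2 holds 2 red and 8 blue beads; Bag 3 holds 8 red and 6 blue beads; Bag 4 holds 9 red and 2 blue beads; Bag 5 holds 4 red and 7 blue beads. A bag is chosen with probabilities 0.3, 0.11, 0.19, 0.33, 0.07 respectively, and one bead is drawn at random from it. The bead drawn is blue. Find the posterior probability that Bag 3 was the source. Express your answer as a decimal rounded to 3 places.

P(blue|Bag 1) = 0.5; P(blue|Bag 2) = 0.8; P(blue|Bag 3) = 0.4286; P(blue|Bag 4) = 0.1818; P(blue|Bag 5) = 0.6364.
Prior × likelihood for each source: 0.3·0.5=0.1500, 0.11·0.8=0.08800, 0.19·0.4286=0.08143, 0.33·0.1818=0.06000, 0.07·0.6364=0.04455. Summing gives P(blue) = 0.42397.
P(Bag 3 | blue) = 0.08143 / 0.42397 = 0.192.

Posterior probability ≈ 0.192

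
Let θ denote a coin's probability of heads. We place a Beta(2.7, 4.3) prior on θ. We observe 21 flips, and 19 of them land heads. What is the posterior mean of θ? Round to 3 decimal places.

Posterior mean ≈ 0.775

The binomial likelihood is conjugate to the Beta prior: with 19 successes and 2 failures, the posterior is Beta(2.7+19, 4.3+2) = Beta(21.7, 6.3).
Posterior mean = α/(α+β) = 21.7/28 = 0.775.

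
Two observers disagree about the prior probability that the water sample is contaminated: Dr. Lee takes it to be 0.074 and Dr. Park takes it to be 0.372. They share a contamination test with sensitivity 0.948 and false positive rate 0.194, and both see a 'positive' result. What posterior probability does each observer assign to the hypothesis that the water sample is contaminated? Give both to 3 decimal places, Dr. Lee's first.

Dr. Lee: 0.281; Dr. Park: 0.743

P('+'|H) = 0.948, P('+'|¬H) = 0.194.
Dr. Lee: numerator 0.948·0.074 = 0.070152; evidence = 0.070152+0.194·0.926 = 0.24980; posterior = 0.281.
Dr. Park: numerator 0.948·0.372 = 0.35266; evidence = 0.35266+0.194·0.628 = 0.47449; posterior = 0.743.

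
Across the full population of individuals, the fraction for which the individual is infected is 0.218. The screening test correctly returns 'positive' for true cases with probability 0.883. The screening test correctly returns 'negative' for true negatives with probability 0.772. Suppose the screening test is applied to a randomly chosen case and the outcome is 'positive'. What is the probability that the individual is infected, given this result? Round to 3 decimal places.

Write H for 'the individual is infected'. Prior odds H:¬H = 0.218/0.782 = 0.27877. For the 'positive' outcome, the likelihood ratio is 0.883/0.228 = 3.8728.
Posterior odds = 0.27877 × 3.8728 = 1.0796, so P(H|E) = 1.0796/(1+1.0796) = 0.519.

P(H | E) ≈ 0.519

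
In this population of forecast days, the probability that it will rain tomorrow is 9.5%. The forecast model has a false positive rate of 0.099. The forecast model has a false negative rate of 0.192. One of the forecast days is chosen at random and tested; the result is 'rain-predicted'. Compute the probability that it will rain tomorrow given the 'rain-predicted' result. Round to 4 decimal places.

P(H | E) ≈ 0.4614

Let H be the event that it will rain tomorrow. P(H) = 0.095, so P(¬H) = 0.905. With E the 'rain-predicted' result, P(E|H) = 0.808 and P(E|¬H) = 0.099.
P(E) = 0.808·0.095 + 0.099·0.905 = 0.076760 + 0.089595 = 0.16636.
By Bayes' theorem, P(H|E) = 0.076760 / 0.16636 = 0.4614.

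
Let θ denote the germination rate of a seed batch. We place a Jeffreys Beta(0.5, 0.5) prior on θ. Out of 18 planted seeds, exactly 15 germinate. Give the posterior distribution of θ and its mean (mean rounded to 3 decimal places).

Posterior: Beta(15.5, 3.5); mean ≈ 0.816

The binomial likelihood is conjugate to the Beta prior: with 15 successes and 3 failures, the posterior is Beta(0.5+15, 0.5+3) = Beta(15.5, 3.5).
E[θ | data] = 15.5/(15.5+3.5) = 0.816.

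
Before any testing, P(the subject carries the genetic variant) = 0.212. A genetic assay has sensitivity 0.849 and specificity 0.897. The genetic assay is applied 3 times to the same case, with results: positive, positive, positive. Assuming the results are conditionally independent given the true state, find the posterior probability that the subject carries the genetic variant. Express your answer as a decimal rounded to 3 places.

Posterior P(H) ≈ 0.993

Let H be the event that the subject carries the genetic variant; start with P(H) = 0.212. P('positive'|H) = 0.849, P('positive'|¬H) = 0.103.
Update on result 1 ('positive'): P(H) ← 0.849·0.2120 / (0.849·0.2120 + 0.103·0.7880) = 0.17999/0.26115 = 0.6892.
Update on result 2 ('positive'): P(H) ← 0.849·0.6892 / (0.849·0.6892 + 0.103·0.3108) = 0.58514/0.61715 = 0.9481.
Update on result 3 ('positive'): P(H) ← 0.849·0.9481 / (0.849·0.9481 + 0.103·0.0519) = 0.80496/0.81030 = 0.9934.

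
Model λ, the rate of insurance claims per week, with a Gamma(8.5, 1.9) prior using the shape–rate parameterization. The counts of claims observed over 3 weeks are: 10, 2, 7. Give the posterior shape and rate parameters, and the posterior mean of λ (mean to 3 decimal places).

The Poisson likelihood adds the total count to the shape and the number of exposure periods to the rate. Here ∑xᵢ = 19 and n = 3, so shape 8.5→27.5 and rate 1.9→4.9.
E[λ | data] = 27.5/4.9 = 5.612.

Posterior: Gamma(shape=27.5, rate=4.9); mean ≈ 5.612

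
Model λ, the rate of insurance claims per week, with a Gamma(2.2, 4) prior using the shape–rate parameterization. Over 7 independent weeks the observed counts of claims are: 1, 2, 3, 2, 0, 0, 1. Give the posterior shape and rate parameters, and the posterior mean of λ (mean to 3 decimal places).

The Poisson likelihood adds the total count to the shape and the number of exposure periods to the rate. Here ∑xᵢ = 9 and n = 7, so shape 2.2→11.2 and rate 4→11.
Posterior mean = shape/rate = 11.2/11 = 1.018.

Posterior: Gamma(shape=11.2, rate=11); mean ≈ 1.018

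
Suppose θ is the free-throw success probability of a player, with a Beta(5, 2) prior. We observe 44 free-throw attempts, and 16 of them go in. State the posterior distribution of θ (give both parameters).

Posterior: Beta(21, 30)

Observing 16 successes and 28 failures updates Beta(5, 2) by adding the success and failure counts to the two shape parameters: α = 5+16 = 21, β = 2+28 = 30.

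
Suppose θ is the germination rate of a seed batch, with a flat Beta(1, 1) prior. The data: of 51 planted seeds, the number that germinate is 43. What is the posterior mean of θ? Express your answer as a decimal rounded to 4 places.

The binomial likelihood is conjugate to the Beta prior: with 43 successes and 8 failures, the posterior is Beta(1+43, 1+8) = Beta(44, 9).
Posterior mean = α/(α+β) = 44/53 = 0.8302.

Posterior mean ≈ 0.8302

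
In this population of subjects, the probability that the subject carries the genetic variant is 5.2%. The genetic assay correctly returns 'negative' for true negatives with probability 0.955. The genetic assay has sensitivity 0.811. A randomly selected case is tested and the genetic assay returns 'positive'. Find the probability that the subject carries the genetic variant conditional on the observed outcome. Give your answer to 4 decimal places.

Write H for 'the subject carries the genetic variant'. Prior odds H:¬H = 0.052/0.948 = 0.054852. For the 'positive' outcome, the likelihood ratio is 0.811/0.045 = 18.022.
Posterior odds = 0.054852 × 18.022 = 0.98856, so P(H|E) = 0.98856/(1+0.98856) = 0.4971.

P(H | E) ≈ 0.4971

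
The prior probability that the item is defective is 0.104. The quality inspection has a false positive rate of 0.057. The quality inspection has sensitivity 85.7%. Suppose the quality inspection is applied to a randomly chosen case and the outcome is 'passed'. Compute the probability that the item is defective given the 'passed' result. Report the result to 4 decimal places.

Let H be the event that the item is defective. P(H) = 0.104, so P(¬H) = 0.896. With E the 'passed' result, P(E|H) = 0.143 and P(E|¬H) = 0.943.
P(E) = 0.143·0.104 + 0.943·0.896 = 0.014872 + 0.84493 = 0.85980.
By Bayes' theorem, P(H|E) = 0.014872 / 0.85980 = 0.0173.

P(H | E) ≈ 0.0173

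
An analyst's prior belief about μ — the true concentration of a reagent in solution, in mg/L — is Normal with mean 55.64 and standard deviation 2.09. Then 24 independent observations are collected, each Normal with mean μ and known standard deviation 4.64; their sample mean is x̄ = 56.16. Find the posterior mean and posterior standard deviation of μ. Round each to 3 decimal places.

Posterior mean ≈ 56.071; posterior SD ≈ 0.863

Prior precision 1/τ₀² = 1/2.09² = 0.228932; data precision n/σ² = 24/4.64² = 1.11474.
Posterior precision = 0.228932 + 1.11474 = 1.34368, giving posterior SD = 1/√1.34368 = 0.863.
Posterior mean = (0.228932·55.64 + 1.11474·56.16) / 1.34368 = 56.071.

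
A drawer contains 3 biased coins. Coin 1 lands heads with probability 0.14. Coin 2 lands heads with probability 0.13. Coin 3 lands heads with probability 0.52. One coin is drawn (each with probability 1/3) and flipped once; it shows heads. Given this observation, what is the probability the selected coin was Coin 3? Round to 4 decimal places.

Posterior probability ≈ 0.6582

Tabulate prior·likelihood by source: [1] prior 0.333333, lik 0.14, product 0.04667; [2] prior 0.333333, lik 0.13, product 0.04333; [3] prior 0.333333, lik 0.52, product 0.1733.
Normalizing constant = 0.26333; the posterior for Coin 3 is its product over the sum, 0.1733/0.26333 = 0.6582.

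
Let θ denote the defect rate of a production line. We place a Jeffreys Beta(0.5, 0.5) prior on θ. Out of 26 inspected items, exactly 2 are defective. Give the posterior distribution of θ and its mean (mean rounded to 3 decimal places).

Observing 2 successes and 24 failures updates Beta(0.5, 0.5) by adding the success and failure counts to the two shape parameters: α = 0.5+2 = 2.5, β = 0.5+24 = 24.5.
E[θ | data] = 2.5/(2.5+24.5) = 0.093.

Posterior: Beta(2.5, 24.5); mean ≈ 0.093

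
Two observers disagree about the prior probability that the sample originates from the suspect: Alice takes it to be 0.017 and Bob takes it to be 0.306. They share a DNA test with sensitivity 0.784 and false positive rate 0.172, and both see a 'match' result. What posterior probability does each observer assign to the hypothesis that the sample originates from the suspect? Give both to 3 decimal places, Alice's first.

The likelihood ratio for a 'match' result is 0.784/0.172 = 4.5581.
Alice: prior odds 0.017/0.983 = 0.017294; posterior odds 0.078828; posterior probability 0.073.
Bob: prior odds 0.306/0.694 = 0.44092; posterior odds 2.0098; posterior probability 0.668.

Alice: 0.073; Bob: 0.668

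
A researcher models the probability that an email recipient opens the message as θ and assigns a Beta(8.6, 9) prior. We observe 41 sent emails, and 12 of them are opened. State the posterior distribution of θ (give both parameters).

Observing 12 successes and 29 failures updates Beta(8.6, 9) by adding the success and failure counts to the two shape parameters: α = 8.6+12 = 20.6, β = 9+29 = 38.

Posterior: Beta(20.6, 38)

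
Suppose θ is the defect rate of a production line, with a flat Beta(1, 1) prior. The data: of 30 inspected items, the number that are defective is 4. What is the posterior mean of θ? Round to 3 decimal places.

Observing 4 successes and 26 failures updates Beta(1, 1) by adding the success and failure counts to the two shape parameters: α = 1+4 = 5, β = 1+26 = 27.
Posterior mean = α/(α+β) = 5/32 = 0.156.

Posterior mean ≈ 0.156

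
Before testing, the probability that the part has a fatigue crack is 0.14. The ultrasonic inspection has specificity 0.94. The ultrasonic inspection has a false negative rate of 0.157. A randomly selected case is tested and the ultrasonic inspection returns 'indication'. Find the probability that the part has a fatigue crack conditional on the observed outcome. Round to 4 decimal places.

Let H be the event that the part has a fatigue crack. P(H) = 0.14, so P(¬H) = 0.86. With E the 'indication' result, P(E|H) = 0.843 and P(E|¬H) = 0.06.
P(E) = 0.843·0.14 + 0.06·0.86 = 0.11802 + 0.051600 = 0.16962.
By Bayes' theorem, P(H|E) = 0.11802 / 0.16962 = 0.6958.

P(H | E) ≈ 0.6958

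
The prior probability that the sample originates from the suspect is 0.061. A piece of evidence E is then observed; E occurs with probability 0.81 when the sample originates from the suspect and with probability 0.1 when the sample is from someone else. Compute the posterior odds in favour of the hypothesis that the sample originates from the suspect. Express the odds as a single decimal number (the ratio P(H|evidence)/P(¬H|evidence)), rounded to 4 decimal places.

Prior odds = 0.061/(1−0.061) = 0.064963. In log-odds, ln(0.064963) = -2.7339.
Add log likelihood ratio: ln(8.1000) = 2.0919.
Posterior log-odds = -0.64208, so posterior odds = exp(-0.64208) = 0.52620.

Posterior odds ≈ 0.5262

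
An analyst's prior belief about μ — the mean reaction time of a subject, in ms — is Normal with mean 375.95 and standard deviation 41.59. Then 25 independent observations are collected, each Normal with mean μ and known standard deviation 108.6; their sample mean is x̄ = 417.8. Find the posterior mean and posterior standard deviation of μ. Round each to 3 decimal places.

Posterior mean ≈ 408.832; posterior SD ≈ 19.253

Prior precision 1/τ₀² = 1/41.59² = 0.00057813; data precision n/σ² = 25/108.6² = 0.00211973.
Posterior precision = 0.00057813 + 0.00211973 = 0.00269785, giving posterior SD = 1/√0.00269785 = 19.253.
Posterior mean = (0.00057813·375.95 + 0.00211973·417.8) / 0.00269785 = 408.832.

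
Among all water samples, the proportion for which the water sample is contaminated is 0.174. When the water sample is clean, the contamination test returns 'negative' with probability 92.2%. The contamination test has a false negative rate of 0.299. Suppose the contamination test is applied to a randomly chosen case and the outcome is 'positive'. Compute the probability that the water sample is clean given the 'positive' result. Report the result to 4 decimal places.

Write H for 'the water sample is contaminated'. Prior odds H:¬H = 0.174/0.826 = 0.21065. For the 'positive' outcome, the likelihood ratio is 0.701/0.078 = 8.9872.
Posterior odds = 0.21065 × 8.9872 = 1.8932, so P(H|E) = 1.8932/(1+1.8932) = 0.6544. Then P(¬H|E) = 1 − 0.6544 = 0.3456.

P(¬H | E) ≈ 0.3456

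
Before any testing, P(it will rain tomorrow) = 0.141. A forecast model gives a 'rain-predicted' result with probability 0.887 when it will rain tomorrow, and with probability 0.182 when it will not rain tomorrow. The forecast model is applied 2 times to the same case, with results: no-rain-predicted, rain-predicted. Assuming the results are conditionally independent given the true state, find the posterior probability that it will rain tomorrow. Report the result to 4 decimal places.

With H the event that it will rain tomorrow, the joint likelihood of the observed sequence is P(data|H) = 0.113·0.887 = 0.10023 and P(data|¬H) = 0.818·0.182 = 0.14888.
Bayes: P(H|data) = 0.141·0.10023 / (0.141·0.10023 + 0.859·0.14888) = 0.014133/0.14202 = 0.0995.

Posterior P(H) ≈ 0.0995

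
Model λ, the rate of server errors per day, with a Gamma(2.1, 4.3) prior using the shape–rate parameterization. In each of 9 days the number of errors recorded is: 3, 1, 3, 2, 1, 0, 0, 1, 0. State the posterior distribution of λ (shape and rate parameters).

Total count ∑xᵢ = 11 over n = 9 days.
Gamma is conjugate to the Poisson likelihood: posterior is Gamma(shape = 2.1+11 = 13.1, rate = 4.3+9 = 13.3).

Posterior: Gamma(shape=13.1, rate=13.3)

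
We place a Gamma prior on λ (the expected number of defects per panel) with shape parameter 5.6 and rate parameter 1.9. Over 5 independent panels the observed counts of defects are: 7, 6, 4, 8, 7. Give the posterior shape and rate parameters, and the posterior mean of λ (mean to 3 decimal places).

Posterior: Gamma(shape=37.6, rate=6.9); mean ≈ 5.449

Total count ∑xᵢ = 32 over n = 5 panels.
Gamma is conjugate to the Poisson likelihood: posterior is Gamma(shape = 5.6+32 = 37.6, rate = 1.9+5 = 6.9).
Posterior mean = shape/rate = 37.6/6.9 = 5.449.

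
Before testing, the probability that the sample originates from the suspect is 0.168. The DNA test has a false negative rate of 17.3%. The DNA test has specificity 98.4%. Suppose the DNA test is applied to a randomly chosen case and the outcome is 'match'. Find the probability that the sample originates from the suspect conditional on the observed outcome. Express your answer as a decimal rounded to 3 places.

Let H be the event that the sample originates from the suspect. P(H) = 0.168, so P(¬H) = 0.832. With E the 'match' result, P(E|H) = 0.827 and P(E|¬H) = 0.016.
P(E) = 0.827·0.168 + 0.016·0.832 = 0.13894 + 0.013312 = 0.15225.
By Bayes' theorem, P(H|E) = 0.13894 / 0.15225 = 0.913.

P(H | E) ≈ 0.913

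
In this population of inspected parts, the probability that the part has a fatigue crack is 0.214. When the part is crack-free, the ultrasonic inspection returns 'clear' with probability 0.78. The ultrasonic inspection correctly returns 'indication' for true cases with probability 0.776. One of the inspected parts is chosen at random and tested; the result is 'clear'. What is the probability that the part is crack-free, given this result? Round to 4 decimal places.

Write H for 'the part has a fatigue crack'. Prior odds H:¬H = 0.214/0.786 = 0.27226. For the 'clear' outcome, the likelihood ratio is 0.224/0.78 = 0.28718.
Posterior odds = 0.27226 × 0.28718 = 0.078189, so P(H|E) = 0.078189/(1+0.078189) = 0.0725. Then P(¬H|E) = 1 − 0.0725 = 0.9275.

P(¬H | E) ≈ 0.9275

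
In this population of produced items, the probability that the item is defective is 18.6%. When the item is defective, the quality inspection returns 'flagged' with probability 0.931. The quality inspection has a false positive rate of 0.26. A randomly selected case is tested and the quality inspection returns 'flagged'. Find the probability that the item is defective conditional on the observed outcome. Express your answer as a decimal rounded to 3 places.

Write H for 'the item is defective'. Prior odds H:¬H = 0.186/0.814 = 0.22850. For the 'flagged' outcome, the likelihood ratio is 0.931/0.26 = 3.5808.
Posterior odds = 0.22850 × 3.5808 = 0.81821, so P(H|E) = 0.81821/(1+0.81821) = 0.450.

P(H | E) ≈ 0.450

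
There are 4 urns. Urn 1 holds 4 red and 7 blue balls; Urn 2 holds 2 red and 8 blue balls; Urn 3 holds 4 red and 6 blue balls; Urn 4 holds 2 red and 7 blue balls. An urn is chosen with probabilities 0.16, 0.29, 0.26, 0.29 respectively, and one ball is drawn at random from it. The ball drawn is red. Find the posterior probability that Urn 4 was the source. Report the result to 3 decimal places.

P(red|Urn 1) = 0.3636; P(red|Urn 2) = 0.2; P(red|Urn 3) = 0.4; P(red|Urn 4) = 0.2222.
Prior × likelihood for each source: 0.16·0.3636=0.05818, 0.29·0.2=0.05800, 0.26·0.4=0.1040, 0.29·0.2222=0.06444. Summing gives P(red) = 0.28463.
P(Urn 4 | red) = 0.06444 / 0.28463 = 0.226.

Posterior probability ≈ 0.226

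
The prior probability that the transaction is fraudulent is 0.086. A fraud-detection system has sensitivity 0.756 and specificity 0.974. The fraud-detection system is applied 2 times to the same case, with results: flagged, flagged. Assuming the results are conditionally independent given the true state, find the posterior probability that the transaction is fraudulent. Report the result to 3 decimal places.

Let H be the event that the transaction is fraudulent; start with P(H) = 0.086. P('flagged'|H) = 0.756, P('flagged'|¬H) = 0.026.
Update on result 1 ('flagged'): P(H) ← 0.756·0.0860 / (0.756·0.0860 + 0.026·0.9140) = 0.065016/0.088780 = 0.7323.
Update on result 2 ('flagged'): P(H) ← 0.756·0.7323 / (0.756·0.7323 + 0.026·0.2677) = 0.55364/0.56060 = 0.9876.

Posterior P(H) ≈ 0.988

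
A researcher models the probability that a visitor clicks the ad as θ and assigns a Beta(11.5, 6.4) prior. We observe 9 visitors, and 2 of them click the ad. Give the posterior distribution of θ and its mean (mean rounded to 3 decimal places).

Observing 2 successes and 7 failures updates Beta(11.5, 6.4) by adding the success and failure counts to the two shape parameters: α = 11.5+2 = 13.5, β = 6.4+7 = 13.4.
E[θ | data] = 13.5/(13.5+13.4) = 0.502.

Posterior: Beta(13.5, 13.4); mean ≈ 0.502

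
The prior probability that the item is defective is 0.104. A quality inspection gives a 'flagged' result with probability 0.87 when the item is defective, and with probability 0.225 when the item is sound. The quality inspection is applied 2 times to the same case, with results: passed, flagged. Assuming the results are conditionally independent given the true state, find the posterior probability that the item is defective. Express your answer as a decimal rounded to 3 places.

Posterior P(H) ≈ 0.070

Let H be the event that the item is defective; start with P(H) = 0.104. P('flagged'|H) = 0.87, P('flagged'|¬H) = 0.225.
Update on result 1 ('passed'): P(H) ← 0.13·0.1040 / (0.13·0.1040 + 0.775·0.8960) = 0.013520/0.70792 = 0.0191.
Update on result 2 ('flagged'): P(H) ← 0.87·0.0191 / (0.87·0.0191 + 0.225·0.9809) = 0.016615/0.23732 = 0.0700.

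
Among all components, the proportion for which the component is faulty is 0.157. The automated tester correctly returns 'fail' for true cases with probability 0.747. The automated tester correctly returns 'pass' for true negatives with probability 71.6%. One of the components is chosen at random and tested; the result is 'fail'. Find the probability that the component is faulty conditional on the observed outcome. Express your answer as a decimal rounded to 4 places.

Let H be the event that the component is faulty. P(H) = 0.157, so P(¬H) = 0.843. With E the 'fail' result, P(E|H) = 0.747 and P(E|¬H) = 0.284.
P(E) = 0.747·0.157 + 0.284·0.843 = 0.11728 + 0.23941 = 0.35669.
By Bayes' theorem, P(H|E) = 0.11728 / 0.35669 = 0.3288.

P(H | E) ≈ 0.3288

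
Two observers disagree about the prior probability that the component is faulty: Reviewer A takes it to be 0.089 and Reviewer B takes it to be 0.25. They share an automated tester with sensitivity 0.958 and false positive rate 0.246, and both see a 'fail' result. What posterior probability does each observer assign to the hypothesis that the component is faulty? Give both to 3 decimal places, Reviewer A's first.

P('+'|H) = 0.958, P('+'|¬H) = 0.246.
Reviewer A: numerator 0.958·0.089 = 0.085262; evidence = 0.085262+0.246·0.911 = 0.30937; posterior = 0.276.
Reviewer B: numerator 0.958·0.25 = 0.23950; evidence = 0.23950+0.246·0.75 = 0.42400; posterior = 0.565.

Reviewer A: 0.276; Reviewer B: 0.565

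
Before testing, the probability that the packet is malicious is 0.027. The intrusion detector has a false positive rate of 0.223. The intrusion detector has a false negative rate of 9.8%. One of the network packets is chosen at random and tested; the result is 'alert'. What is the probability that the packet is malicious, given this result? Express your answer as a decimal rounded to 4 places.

Let H be the event that the packet is malicious. P(H) = 0.027, so P(¬H) = 0.973. With E the 'alert' result, P(E|H) = 0.902 and P(E|¬H) = 0.223.
P(E) = 0.902·0.027 + 0.223·0.973 = 0.024354 + 0.21698 = 0.24133.
By Bayes' theorem, P(H|E) = 0.024354 / 0.24133 = 0.1009.

P(H | E) ≈ 0.1009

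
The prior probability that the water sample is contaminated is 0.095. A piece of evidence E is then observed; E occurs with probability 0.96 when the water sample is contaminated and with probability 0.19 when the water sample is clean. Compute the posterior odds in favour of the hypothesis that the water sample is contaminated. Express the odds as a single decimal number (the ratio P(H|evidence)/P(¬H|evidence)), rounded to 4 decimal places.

Posterior odds ≈ 0.5304

Prior odds = 0.095/(1−0.095) = 0.10497.
Likelihood ratio for E = 0.96/0.19 = 5.0526.
Posterior odds = prior odds × LR = 0.53039.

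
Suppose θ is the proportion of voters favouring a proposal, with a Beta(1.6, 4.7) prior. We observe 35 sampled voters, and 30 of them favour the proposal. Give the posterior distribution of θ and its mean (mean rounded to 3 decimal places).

Posterior: Beta(31.6, 9.7); mean ≈ 0.765

The binomial likelihood is conjugate to the Beta prior: with 30 successes and 5 failures, the posterior is Beta(1.6+30, 4.7+5) = Beta(31.6, 9.7).
E[θ | data] = 31.6/(31.6+9.7) = 0.765.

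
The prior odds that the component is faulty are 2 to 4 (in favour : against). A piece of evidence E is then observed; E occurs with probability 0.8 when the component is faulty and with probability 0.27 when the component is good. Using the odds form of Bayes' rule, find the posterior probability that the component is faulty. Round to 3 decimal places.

Posterior probability ≈ 0.597

Prior odds = 2/4 = 0.50000. In log-odds, ln(0.50000) = -0.69315.
Add log likelihood ratio: ln(2.9630) = 1.0862.
Posterior log-odds = 0.39304, so posterior odds = exp(0.39304) = 1.4815. Converting, P(H|E) = 1.4815/2.4815 = 0.597.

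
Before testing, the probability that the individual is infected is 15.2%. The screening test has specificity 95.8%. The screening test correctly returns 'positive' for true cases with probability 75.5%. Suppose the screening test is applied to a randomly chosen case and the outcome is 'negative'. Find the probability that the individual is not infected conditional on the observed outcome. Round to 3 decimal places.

Write H for 'the individual is infected'. Prior odds H:¬H = 0.152/0.848 = 0.17925. For the 'negative' outcome, the likelihood ratio is 0.245/0.958 = 0.25574.
Posterior odds = 0.17925 × 0.25574 = 0.045840, so P(H|E) = 0.045840/(1+0.045840) = 0.044. Then P(¬H|E) = 1 − 0.044 = 0.956.

P(¬H | E) ≈ 0.956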